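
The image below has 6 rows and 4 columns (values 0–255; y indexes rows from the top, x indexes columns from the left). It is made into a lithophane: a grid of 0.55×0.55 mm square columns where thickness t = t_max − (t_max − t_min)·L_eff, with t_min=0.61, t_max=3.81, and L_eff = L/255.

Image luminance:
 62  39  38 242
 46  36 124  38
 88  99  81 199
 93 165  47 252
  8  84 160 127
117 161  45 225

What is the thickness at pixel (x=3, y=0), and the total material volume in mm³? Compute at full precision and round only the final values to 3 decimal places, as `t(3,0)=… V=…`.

t(3,0)=0.773 V=17.882

span = t_max - t_min = 3.81 - 0.61 = 3.200
L(3,0) = 242, L_eff = 242/255 = 0.949020
t(3,0) = 3.81 - 3.200·0.949020 = 0.773
Σt over all 6·4 pixels = 15074/255 ≈ 59.1137255
V = pitch²·Σt = 0.55²·15074/255 = 17.882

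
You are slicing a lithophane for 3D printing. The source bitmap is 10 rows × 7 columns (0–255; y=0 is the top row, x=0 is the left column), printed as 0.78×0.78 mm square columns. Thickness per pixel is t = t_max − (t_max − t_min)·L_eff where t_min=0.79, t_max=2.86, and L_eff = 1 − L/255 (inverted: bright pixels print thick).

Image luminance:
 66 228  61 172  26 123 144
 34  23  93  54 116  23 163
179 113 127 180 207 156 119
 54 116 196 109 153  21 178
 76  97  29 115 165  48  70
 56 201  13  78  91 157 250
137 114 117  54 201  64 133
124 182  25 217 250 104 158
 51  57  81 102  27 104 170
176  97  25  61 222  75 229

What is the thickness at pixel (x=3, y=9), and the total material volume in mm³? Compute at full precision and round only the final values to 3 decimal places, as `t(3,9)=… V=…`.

t(3,9)=1.285 V=73.337

span = t_max - t_min = 2.86 - 0.79 = 2.070
L(3,9) = 61, L_eff = 1 - 61/255 = 0.760784 (inverted)
t(3,9) = 2.86 - 2.070·0.760784 = 1.285
Σt over all 10·7 pixels = 1024603/8500 ≈ 120.5415294
V = pitch²·Σt = 0.78²·1024603/8500 = 73.337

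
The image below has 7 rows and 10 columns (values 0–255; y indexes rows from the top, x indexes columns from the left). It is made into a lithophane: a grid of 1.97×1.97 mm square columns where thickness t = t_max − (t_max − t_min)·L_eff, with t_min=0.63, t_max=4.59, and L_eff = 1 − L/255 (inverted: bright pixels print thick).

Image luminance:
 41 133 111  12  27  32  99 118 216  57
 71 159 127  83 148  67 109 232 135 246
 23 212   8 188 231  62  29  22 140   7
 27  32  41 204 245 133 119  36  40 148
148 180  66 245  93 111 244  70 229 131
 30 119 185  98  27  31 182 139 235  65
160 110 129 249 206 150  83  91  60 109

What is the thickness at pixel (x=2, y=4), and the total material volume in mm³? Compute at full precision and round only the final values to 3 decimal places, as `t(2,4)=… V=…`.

span = t_max - t_min = 4.59 - 0.63 = 3.960
L(2,4) = 66, L_eff = 1 - 66/255 = 0.741176 (inverted)
t(2,4) = 4.59 - 3.960·0.741176 = 1.655
Σt over all 7·10 pixels = 144999/850 ≈ 170.5870588
V = pitch²·Σt = 1.97²·144999/850 = 662.031

t(2,4)=1.655 V=662.031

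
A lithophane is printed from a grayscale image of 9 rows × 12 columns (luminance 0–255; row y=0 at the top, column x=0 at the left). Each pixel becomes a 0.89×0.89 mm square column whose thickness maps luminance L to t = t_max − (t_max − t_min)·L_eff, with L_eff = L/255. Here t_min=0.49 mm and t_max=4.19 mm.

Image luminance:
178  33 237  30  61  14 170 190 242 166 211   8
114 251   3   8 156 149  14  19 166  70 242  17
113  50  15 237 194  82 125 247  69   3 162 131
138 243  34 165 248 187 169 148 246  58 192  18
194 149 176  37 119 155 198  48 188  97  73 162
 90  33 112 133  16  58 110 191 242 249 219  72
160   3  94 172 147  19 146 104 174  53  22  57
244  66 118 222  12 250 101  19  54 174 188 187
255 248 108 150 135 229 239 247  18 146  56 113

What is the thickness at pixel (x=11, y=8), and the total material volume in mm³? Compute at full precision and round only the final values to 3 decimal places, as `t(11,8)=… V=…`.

span = t_max - t_min = 4.19 - 0.49 = 3.700
L(11,8) = 113, L_eff = 113/255 = 0.443137
t(11,8) = 4.19 - 3.700·0.443137 = 2.550
Σt over all 9·12 pixels = 320294/1275 ≈ 251.2109804
V = pitch²·Σt = 0.89²·320294/1275 = 198.984

t(11,8)=2.550 V=198.984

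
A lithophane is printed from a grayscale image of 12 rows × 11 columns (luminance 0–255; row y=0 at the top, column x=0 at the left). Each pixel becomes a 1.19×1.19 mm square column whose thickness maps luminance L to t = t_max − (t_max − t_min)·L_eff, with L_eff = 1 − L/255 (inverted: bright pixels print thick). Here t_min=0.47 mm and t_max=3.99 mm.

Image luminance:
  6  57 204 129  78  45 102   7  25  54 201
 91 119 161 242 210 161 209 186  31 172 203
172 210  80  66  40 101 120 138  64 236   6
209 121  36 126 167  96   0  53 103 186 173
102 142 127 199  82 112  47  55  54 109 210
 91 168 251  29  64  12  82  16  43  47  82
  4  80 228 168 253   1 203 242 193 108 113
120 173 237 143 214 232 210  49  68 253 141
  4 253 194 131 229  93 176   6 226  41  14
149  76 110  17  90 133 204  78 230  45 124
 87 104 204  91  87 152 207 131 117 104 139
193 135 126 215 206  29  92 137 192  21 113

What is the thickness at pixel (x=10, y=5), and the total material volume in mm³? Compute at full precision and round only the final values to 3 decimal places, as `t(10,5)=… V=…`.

t(10,5)=1.602 V=405.662

span = t_max - t_min = 3.99 - 0.47 = 3.520
L(10,5) = 82, L_eff = 1 - 82/255 = 0.678431 (inverted)
t(10,5) = 3.99 - 3.520·0.678431 = 1.602
Σt over all 12·11 pixels = 1826209/6375 ≈ 286.4641569
V = pitch²·Σt = 1.19²·1826209/6375 = 405.662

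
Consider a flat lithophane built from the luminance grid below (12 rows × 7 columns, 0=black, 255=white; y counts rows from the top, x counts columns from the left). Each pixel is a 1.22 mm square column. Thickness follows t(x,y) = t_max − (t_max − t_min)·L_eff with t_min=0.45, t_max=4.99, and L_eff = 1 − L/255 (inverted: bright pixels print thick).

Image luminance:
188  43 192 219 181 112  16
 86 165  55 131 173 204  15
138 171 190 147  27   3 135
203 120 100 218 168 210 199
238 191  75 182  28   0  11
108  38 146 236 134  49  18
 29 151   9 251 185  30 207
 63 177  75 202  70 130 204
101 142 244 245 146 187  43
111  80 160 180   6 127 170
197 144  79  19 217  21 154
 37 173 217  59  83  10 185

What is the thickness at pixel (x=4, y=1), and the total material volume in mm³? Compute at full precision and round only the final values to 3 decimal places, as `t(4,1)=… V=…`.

span = t_max - t_min = 4.99 - 0.45 = 4.540
L(4,1) = 173, L_eff = 1 - 173/255 = 0.321569 (inverted)
t(4,1) = 4.99 - 4.540·0.321569 = 3.530
Σt over all 12·7 pixels = 2884291/12750 ≈ 226.2189020
V = pitch²·Σt = 1.22²·2884291/12750 = 336.704

t(4,1)=3.530 V=336.704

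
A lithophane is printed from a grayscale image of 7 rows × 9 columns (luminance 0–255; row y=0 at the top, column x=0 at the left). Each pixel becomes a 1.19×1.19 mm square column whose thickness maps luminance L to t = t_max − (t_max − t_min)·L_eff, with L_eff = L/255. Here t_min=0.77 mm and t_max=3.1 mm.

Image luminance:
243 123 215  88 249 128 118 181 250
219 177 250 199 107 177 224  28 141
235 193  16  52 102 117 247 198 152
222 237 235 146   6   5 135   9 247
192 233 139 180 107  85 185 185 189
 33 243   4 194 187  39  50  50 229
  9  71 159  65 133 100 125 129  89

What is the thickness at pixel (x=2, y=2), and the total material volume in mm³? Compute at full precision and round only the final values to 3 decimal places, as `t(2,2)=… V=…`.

span = t_max - t_min = 3.1 - 0.77 = 2.330
L(2,2) = 16, L_eff = 16/255 = 0.062745
t(2,2) = 3.1 - 2.330·0.062745 = 2.954
Σt over all 7·9 pixels = 38209/340 ≈ 112.3794118
V = pitch²·Σt = 1.19²·38209/340 = 159.140

t(2,2)=2.954 V=159.140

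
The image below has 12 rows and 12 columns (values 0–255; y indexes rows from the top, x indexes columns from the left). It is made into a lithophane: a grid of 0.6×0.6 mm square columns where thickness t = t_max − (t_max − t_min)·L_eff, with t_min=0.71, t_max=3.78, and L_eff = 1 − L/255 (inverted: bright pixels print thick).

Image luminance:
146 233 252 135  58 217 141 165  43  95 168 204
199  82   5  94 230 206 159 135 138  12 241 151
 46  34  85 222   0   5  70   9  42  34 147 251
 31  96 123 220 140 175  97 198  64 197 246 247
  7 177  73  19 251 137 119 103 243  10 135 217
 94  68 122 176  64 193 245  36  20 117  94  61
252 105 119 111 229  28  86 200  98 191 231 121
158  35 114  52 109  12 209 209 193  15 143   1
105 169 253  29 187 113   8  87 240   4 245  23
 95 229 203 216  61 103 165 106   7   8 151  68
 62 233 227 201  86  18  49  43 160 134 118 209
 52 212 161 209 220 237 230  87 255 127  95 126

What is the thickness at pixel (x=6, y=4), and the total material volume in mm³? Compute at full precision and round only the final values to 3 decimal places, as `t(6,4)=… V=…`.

span = t_max - t_min = 3.78 - 0.71 = 3.070
L(6,4) = 119, L_eff = 1 - 119/255 = 0.533333 (inverted)
t(6,4) = 3.78 - 3.070·0.533333 = 2.143
Σt over all 12·12 pixels = 690961/2125 ≈ 325.1581176
V = pitch²·Σt = 0.6²·690961/2125 = 117.057

t(6,4)=2.143 V=117.057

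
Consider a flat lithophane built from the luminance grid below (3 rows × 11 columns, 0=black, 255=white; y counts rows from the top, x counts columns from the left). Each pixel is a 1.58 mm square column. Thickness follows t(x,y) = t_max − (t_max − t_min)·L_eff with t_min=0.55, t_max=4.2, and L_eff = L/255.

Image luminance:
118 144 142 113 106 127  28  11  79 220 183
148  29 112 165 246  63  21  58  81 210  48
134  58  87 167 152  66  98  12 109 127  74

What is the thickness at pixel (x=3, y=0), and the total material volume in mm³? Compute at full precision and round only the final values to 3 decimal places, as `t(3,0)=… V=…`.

t(3,0)=2.583 V=219.650

span = t_max - t_min = 4.2 - 0.55 = 3.650
L(3,0) = 113, L_eff = 113/255 = 0.443137
t(3,0) = 4.2 - 3.650·0.443137 = 2.583
Σt over all 3·11 pixels = 6599/75 ≈ 87.9866667
V = pitch²·Σt = 1.58²·6599/75 = 219.650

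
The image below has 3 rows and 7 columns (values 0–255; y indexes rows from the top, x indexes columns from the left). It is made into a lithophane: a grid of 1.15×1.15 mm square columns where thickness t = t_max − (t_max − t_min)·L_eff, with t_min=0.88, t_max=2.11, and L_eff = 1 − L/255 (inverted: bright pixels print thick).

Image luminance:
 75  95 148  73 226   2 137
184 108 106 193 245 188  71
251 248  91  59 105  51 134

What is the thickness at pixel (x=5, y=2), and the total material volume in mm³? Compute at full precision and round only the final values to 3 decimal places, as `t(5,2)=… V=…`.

span = t_max - t_min = 2.11 - 0.88 = 1.230
L(5,2) = 51, L_eff = 1 - 51/255 = 0.800000 (inverted)
t(5,2) = 2.11 - 1.230·0.800000 = 1.126
Σt over all 3·7 pixels = 27147/850 ≈ 31.9376471
V = pitch²·Σt = 1.15²·27147/850 = 42.238

t(5,2)=1.126 V=42.238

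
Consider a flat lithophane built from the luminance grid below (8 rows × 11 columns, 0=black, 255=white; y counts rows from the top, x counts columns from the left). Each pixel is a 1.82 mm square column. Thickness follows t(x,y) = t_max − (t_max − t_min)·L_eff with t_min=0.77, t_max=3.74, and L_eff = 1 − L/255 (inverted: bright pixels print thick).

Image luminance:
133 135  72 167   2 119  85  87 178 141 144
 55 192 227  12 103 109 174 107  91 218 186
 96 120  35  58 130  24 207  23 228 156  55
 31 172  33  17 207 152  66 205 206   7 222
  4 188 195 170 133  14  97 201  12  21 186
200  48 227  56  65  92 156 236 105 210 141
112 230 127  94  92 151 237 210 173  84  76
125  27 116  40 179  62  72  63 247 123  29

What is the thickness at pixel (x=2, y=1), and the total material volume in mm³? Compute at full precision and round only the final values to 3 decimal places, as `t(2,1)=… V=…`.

span = t_max - t_min = 3.74 - 0.77 = 2.970
L(2,1) = 227, L_eff = 1 - 227/255 = 0.109804 (inverted)
t(2,1) = 3.74 - 2.970·0.109804 = 3.414
Σt over all 8·11 pixels = 1626647/8500 ≈ 191.3702353
V = pitch²·Σt = 1.82²·1626647/8500 = 633.895

t(2,1)=3.414 V=633.895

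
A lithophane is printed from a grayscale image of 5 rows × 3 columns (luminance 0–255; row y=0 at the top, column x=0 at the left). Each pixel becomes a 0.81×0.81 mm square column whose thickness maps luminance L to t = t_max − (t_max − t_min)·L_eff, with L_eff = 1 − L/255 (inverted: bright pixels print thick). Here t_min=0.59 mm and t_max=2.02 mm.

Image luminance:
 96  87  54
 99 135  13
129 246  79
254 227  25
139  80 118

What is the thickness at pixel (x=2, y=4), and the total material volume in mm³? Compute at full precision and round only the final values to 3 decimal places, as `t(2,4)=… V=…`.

span = t_max - t_min = 2.02 - 0.59 = 1.430
L(2,4) = 118, L_eff = 1 - 118/255 = 0.537255 (inverted)
t(2,4) = 2.02 - 1.430·0.537255 = 1.252
Σt over all 5·3 pixels = 240179/12750 ≈ 18.8375686
V = pitch²·Σt = 0.81²·240179/12750 = 12.359

t(2,4)=1.252 V=12.359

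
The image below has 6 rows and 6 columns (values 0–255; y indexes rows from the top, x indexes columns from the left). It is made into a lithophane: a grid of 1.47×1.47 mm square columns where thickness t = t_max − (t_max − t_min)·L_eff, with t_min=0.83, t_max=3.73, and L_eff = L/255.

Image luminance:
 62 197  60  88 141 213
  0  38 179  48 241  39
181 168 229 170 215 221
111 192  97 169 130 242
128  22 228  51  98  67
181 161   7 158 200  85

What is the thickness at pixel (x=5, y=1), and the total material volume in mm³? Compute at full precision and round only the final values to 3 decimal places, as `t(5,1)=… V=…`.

span = t_max - t_min = 3.73 - 0.83 = 2.900
L(5,1) = 39, L_eff = 39/255 = 0.152941
t(5,1) = 3.73 - 2.900·0.152941 = 3.286
Σt over all 6·6 pixels = 202721/2550 ≈ 79.4984314
V = pitch²·Σt = 1.47²·202721/2550 = 171.788

t(5,1)=3.286 V=171.788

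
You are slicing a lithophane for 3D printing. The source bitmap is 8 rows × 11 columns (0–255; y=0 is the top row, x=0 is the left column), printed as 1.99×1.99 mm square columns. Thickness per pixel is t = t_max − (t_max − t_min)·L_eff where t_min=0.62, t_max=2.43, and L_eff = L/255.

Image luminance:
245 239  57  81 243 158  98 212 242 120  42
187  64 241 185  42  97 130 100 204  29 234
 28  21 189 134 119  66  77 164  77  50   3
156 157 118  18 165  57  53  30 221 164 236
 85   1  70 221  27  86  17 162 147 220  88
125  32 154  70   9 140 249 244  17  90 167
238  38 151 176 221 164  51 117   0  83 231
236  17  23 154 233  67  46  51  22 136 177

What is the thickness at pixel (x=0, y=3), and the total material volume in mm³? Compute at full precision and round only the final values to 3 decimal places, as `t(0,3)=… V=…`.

t(0,3)=1.323 V=548.704

span = t_max - t_min = 2.43 - 0.62 = 1.810
L(0,3) = 156, L_eff = 156/255 = 0.611765
t(0,3) = 2.43 - 1.810·0.611765 = 1.323
Σt over all 8·11 pixels = 1766617/12750 ≈ 138.5581961
V = pitch²·Σt = 1.99²·1766617/12750 = 548.704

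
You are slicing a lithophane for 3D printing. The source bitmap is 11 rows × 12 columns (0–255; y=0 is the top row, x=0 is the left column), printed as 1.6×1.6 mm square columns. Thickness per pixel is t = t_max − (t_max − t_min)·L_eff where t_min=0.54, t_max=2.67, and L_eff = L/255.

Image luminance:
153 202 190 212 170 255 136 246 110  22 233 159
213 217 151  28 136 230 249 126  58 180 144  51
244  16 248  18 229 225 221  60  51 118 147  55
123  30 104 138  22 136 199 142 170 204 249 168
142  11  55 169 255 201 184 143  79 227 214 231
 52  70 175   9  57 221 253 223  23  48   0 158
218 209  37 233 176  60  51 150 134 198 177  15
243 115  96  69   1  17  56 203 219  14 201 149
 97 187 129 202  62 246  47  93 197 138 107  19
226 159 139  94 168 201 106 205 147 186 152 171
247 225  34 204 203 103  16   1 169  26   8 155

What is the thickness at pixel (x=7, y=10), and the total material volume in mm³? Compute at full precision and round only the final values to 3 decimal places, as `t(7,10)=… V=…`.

span = t_max - t_min = 2.67 - 0.54 = 2.130
L(7,10) = 1, L_eff = 1/255 = 0.003922
t(7,10) = 2.67 - 2.130·0.003922 = 2.662
Σt over all 11·12 pixels = 848291/4250 ≈ 199.5978824
V = pitch²·Σt = 1.6²·848291/4250 = 510.971

t(7,10)=2.662 V=510.971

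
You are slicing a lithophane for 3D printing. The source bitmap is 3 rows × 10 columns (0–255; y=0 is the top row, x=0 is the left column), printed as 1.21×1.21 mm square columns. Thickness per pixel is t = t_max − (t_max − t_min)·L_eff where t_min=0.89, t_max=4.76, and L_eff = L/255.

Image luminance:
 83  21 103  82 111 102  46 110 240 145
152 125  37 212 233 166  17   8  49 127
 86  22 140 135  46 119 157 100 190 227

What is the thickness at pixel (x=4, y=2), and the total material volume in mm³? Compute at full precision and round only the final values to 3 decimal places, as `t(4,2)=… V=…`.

t(4,2)=4.062 V=133.726

span = t_max - t_min = 4.76 - 0.89 = 3.870
L(4,2) = 46, L_eff = 46/255 = 0.180392
t(4,2) = 4.76 - 3.870·0.180392 = 4.062
Σt over all 3·10 pixels = 776361/8500 ≈ 91.3365882
V = pitch²·Σt = 1.21²·776361/8500 = 133.726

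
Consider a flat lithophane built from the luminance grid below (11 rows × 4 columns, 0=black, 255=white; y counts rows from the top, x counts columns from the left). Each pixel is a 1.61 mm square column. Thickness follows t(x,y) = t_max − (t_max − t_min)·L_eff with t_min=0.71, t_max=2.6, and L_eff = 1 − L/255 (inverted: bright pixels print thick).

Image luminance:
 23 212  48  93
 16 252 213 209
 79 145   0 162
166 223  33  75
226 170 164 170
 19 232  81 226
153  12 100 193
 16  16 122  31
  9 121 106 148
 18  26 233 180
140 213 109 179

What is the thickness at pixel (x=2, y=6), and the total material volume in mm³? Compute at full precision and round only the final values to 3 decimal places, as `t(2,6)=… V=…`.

span = t_max - t_min = 2.6 - 0.71 = 1.890
L(2,6) = 100, L_eff = 1 - 100/255 = 0.607843 (inverted)
t(2,6) = 2.6 - 1.890·0.607843 = 1.451
Σt over all 11·4 pixels = 301673/4250 ≈ 70.9818824
V = pitch²·Σt = 1.61²·301673/4250 = 183.992

t(2,6)=1.451 V=183.992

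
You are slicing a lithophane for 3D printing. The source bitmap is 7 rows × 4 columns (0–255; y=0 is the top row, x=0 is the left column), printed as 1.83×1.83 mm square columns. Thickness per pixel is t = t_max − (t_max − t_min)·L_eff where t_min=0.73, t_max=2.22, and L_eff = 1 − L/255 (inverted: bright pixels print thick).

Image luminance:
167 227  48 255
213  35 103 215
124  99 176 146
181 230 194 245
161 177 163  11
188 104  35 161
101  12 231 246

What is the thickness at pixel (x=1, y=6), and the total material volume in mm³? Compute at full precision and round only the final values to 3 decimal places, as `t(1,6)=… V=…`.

t(1,6)=0.800 V=151.577

span = t_max - t_min = 2.22 - 0.73 = 1.490
L(1,6) = 12, L_eff = 1 - 12/255 = 0.952941 (inverted)
t(1,6) = 2.22 - 1.490·0.952941 = 0.800
Σt over all 7·4 pixels = 96181/2125 ≈ 45.2616471
V = pitch²·Σt = 1.83²·96181/2125 = 151.577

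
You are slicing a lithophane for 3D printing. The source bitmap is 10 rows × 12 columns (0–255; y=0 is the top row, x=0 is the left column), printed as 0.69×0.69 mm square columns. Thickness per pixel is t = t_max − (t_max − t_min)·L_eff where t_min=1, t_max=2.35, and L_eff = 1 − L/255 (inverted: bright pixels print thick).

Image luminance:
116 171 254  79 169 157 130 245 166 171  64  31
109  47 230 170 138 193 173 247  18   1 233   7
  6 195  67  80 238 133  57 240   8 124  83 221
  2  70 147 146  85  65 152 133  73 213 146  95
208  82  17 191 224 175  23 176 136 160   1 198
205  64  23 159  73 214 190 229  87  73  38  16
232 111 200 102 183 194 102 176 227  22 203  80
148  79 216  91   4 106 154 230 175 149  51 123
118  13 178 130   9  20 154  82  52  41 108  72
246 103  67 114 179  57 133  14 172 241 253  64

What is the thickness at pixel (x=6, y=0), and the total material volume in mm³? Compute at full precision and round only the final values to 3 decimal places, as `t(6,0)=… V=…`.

t(6,0)=1.688 V=95.036

span = t_max - t_min = 2.35 - 1 = 1.350
L(6,0) = 130, L_eff = 1 - 130/255 = 0.490196 (inverted)
t(6,0) = 2.35 - 1.350·0.490196 = 1.688
Σt over all 10·12 pixels = 169671/850 ≈ 199.6129412
V = pitch²·Σt = 0.69²·169671/850 = 95.036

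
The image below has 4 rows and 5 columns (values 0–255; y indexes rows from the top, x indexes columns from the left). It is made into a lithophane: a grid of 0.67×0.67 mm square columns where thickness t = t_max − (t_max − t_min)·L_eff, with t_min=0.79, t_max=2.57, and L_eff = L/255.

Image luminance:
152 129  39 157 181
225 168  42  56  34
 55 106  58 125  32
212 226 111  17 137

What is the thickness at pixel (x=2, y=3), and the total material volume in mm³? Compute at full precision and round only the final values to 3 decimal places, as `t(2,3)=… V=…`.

t(2,3)=1.795 V=15.985

span = t_max - t_min = 2.57 - 0.79 = 1.780
L(2,3) = 111, L_eff = 111/255 = 0.435294
t(2,3) = 2.57 - 1.780·0.435294 = 1.795
Σt over all 4·5 pixels = 75672/2125 ≈ 35.6103529
V = pitch²·Σt = 0.67²·75672/2125 = 15.985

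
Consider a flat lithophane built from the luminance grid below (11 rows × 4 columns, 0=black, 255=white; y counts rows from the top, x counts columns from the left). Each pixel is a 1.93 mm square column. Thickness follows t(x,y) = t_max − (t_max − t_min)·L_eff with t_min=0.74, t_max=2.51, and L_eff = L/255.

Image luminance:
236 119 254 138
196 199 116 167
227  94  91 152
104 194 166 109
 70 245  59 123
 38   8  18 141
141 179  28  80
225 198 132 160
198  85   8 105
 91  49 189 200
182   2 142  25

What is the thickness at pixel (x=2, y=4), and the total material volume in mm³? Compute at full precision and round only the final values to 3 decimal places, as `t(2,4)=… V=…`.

t(2,4)=2.100 V=264.443

span = t_max - t_min = 2.51 - 0.74 = 1.770
L(2,4) = 59, L_eff = 59/255 = 0.231373
t(2,4) = 2.51 - 1.770·0.231373 = 2.100
Σt over all 11·4 pixels = 603443/8500 ≈ 70.9932941
V = pitch²·Σt = 1.93²·603443/8500 = 264.443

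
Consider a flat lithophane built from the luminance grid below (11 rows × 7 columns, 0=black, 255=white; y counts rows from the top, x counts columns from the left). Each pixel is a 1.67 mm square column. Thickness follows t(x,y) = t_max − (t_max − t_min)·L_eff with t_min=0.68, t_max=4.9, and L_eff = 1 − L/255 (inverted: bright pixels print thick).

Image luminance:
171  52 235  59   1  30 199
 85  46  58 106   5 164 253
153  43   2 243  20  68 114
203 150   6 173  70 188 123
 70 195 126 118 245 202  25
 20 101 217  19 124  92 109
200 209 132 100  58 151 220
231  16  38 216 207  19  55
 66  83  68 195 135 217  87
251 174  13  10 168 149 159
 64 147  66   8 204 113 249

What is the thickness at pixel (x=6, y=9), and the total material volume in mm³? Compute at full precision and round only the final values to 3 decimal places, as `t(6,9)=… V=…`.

t(6,9)=3.311 V=568.840

span = t_max - t_min = 4.9 - 0.68 = 4.220
L(6,9) = 159, L_eff = 1 - 159/255 = 0.376471 (inverted)
t(6,9) = 4.9 - 4.220·0.376471 = 3.311
Σt over all 11·7 pixels = 2600561/12750 ≈ 203.9655686
V = pitch²·Σt = 1.67²·2600561/12750 = 568.840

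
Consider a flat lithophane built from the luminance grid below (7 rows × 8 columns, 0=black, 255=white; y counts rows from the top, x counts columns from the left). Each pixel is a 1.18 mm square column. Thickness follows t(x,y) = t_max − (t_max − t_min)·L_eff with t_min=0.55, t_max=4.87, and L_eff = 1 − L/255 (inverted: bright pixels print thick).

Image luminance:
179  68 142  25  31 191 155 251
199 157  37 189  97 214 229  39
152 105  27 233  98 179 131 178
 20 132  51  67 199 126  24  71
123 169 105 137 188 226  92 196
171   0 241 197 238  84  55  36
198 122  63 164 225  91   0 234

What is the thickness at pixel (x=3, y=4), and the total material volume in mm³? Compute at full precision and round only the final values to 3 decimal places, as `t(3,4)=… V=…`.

span = t_max - t_min = 4.87 - 0.55 = 4.320
L(3,4) = 137, L_eff = 1 - 137/255 = 0.462745 (inverted)
t(3,4) = 4.87 - 4.320·0.462745 = 2.871
Σt over all 7·8 pixels = 330086/2125 ≈ 155.3345882
V = pitch²·Σt = 1.18²·330086/2125 = 216.288

t(3,4)=2.871 V=216.288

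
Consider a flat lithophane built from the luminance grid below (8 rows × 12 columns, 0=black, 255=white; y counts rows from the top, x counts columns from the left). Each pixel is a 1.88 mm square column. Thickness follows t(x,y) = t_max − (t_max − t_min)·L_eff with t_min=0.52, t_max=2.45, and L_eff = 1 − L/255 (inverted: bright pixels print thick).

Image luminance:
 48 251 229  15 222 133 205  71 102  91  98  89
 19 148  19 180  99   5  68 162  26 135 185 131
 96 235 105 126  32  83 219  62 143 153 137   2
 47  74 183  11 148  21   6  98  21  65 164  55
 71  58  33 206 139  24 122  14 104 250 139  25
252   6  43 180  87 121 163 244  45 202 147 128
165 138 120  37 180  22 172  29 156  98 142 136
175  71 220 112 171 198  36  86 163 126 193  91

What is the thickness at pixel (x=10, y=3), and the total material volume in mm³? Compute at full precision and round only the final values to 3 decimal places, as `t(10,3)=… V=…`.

t(10,3)=1.761 V=466.868

span = t_max - t_min = 2.45 - 0.52 = 1.930
L(10,3) = 164, L_eff = 1 - 164/255 = 0.356863 (inverted)
t(10,3) = 2.45 - 1.930·0.356863 = 1.761
Σt over all 8·12 pixels = 1122787/8500 ≈ 132.0925882
V = pitch²·Σt = 1.88²·1122787/8500 = 466.868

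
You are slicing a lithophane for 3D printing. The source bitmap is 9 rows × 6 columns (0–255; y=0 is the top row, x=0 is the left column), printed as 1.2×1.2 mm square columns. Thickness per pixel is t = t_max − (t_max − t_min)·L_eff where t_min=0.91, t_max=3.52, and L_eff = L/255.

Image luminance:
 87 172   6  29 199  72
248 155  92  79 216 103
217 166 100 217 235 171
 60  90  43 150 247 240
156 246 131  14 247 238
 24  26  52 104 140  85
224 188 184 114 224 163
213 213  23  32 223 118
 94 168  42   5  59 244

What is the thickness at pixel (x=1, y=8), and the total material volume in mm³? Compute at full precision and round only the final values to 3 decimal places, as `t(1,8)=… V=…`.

t(1,8)=1.800 V=164.825

span = t_max - t_min = 3.52 - 0.91 = 2.610
L(1,8) = 168, L_eff = 168/255 = 0.658824
t(1,8) = 3.52 - 2.610·0.658824 = 1.800
Σt over all 9·6 pixels = 243231/2125 ≈ 114.4616471
V = pitch²·Σt = 1.2²·243231/2125 = 164.825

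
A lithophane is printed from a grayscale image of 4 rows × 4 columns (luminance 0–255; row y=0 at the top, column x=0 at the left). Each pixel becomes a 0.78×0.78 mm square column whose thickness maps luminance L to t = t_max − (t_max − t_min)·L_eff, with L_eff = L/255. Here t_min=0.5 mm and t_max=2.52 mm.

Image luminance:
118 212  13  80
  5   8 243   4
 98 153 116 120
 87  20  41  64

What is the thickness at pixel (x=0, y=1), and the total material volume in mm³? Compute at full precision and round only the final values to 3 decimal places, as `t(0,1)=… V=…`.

span = t_max - t_min = 2.52 - 0.5 = 2.020
L(0,1) = 5, L_eff = 5/255 = 0.019608
t(0,1) = 2.52 - 2.020·0.019608 = 2.480
Σt over all 4·4 pixels = 187249/6375 ≈ 29.3723922
V = pitch²·Σt = 0.78²·187249/6375 = 17.870

t(0,1)=2.480 V=17.870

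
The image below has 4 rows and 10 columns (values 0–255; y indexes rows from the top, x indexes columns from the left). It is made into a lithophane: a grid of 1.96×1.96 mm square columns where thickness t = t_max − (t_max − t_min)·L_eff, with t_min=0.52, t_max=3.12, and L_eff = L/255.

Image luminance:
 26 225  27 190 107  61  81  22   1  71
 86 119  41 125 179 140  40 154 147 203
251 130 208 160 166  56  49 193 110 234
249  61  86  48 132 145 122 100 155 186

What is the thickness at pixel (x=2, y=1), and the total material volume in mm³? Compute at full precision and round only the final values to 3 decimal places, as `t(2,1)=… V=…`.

span = t_max - t_min = 3.12 - 0.52 = 2.600
L(2,1) = 41, L_eff = 41/255 = 0.160784
t(2,1) = 3.12 - 2.600·0.160784 = 2.702
Σt over all 4·10 pixels = 95602/1275 ≈ 74.9819608
V = pitch²·Σt = 1.96²·95602/1275 = 288.051

t(2,1)=2.702 V=288.051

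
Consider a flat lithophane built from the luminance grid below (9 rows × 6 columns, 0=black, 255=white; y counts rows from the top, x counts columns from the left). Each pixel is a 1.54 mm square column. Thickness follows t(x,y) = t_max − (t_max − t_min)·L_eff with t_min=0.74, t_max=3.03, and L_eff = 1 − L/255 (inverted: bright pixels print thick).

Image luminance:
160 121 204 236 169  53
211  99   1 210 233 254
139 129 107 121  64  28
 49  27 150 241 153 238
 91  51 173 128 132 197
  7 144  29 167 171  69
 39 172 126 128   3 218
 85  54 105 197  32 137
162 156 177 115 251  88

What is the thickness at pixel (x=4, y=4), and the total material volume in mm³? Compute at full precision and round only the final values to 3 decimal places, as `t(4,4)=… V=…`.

span = t_max - t_min = 3.03 - 0.74 = 2.290
L(4,4) = 132, L_eff = 1 - 132/255 = 0.482353 (inverted)
t(4,4) = 3.03 - 2.290·0.482353 = 1.925
Σt over all 9·6 pixels = 2622209/25500 ≈ 102.8317255
V = pitch²·Σt = 1.54²·2622209/25500 = 243.876

t(4,4)=1.925 V=243.876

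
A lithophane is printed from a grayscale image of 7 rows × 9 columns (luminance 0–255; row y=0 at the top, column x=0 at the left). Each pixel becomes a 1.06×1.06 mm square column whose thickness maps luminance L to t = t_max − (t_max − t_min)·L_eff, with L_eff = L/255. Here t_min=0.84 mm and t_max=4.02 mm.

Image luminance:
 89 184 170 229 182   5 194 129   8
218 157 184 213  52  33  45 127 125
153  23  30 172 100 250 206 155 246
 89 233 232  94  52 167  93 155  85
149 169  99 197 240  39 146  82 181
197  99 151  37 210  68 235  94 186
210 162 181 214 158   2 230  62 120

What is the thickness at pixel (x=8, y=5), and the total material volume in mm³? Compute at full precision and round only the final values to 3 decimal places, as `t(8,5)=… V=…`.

span = t_max - t_min = 4.02 - 0.84 = 3.180
L(8,5) = 186, L_eff = 186/255 = 0.729412
t(8,5) = 4.02 - 3.180·0.729412 = 1.700
Σt over all 7·9 pixels = 305057/2125 ≈ 143.5562353
V = pitch²·Σt = 1.06²·305057/2125 = 161.300

t(8,5)=1.700 V=161.300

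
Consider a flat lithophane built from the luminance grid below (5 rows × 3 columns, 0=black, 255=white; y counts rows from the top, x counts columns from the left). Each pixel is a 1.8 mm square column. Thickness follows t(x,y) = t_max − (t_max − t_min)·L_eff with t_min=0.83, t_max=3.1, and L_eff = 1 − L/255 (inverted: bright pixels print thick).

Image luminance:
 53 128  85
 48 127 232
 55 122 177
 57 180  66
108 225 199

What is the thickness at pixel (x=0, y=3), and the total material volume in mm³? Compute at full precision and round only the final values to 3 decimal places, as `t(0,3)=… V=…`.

span = t_max - t_min = 3.1 - 0.83 = 2.270
L(0,3) = 57, L_eff = 1 - 57/255 = 0.776471 (inverted)
t(0,3) = 3.1 - 2.270·0.776471 = 1.337
Σt over all 5·3 pixels = 740149/25500 ≈ 29.0254510
V = pitch²·Σt = 1.8²·740149/25500 = 94.042

t(0,3)=1.337 V=94.042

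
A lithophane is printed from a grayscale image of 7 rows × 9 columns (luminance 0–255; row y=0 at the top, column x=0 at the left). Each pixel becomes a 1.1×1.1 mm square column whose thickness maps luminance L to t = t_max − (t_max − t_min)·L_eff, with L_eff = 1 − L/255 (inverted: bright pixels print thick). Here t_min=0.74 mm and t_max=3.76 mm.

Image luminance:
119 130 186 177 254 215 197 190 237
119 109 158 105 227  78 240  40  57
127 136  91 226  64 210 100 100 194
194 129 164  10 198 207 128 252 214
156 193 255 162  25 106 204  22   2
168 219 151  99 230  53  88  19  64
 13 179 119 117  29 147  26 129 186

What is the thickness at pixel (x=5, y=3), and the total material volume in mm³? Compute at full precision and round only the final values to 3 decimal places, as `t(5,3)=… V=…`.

span = t_max - t_min = 3.76 - 0.74 = 3.020
L(5,3) = 207, L_eff = 1 - 207/255 = 0.188235 (inverted)
t(5,3) = 3.76 - 3.020·0.188235 = 3.192
Σt over all 7·9 pixels = 957299/6375 ≈ 150.1645490
V = pitch²·Σt = 1.1²·957299/6375 = 181.699

t(5,3)=3.192 V=181.699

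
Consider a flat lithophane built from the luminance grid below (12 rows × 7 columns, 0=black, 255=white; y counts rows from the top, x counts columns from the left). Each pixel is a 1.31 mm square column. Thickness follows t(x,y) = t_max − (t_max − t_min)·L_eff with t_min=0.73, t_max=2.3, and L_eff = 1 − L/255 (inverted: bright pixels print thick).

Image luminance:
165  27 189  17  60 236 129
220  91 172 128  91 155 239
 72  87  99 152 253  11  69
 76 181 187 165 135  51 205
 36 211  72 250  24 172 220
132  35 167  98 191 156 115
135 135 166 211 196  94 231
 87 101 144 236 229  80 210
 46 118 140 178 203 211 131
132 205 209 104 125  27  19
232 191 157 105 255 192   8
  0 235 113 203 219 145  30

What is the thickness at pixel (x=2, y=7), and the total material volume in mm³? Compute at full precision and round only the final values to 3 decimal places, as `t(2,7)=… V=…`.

span = t_max - t_min = 2.3 - 0.73 = 1.570
L(2,7) = 144, L_eff = 1 - 144/255 = 0.435294 (inverted)
t(2,7) = 2.3 - 1.570·0.435294 = 1.617
Σt over all 12·7 pixels = 3405113/25500 ≈ 133.5338431
V = pitch²·Σt = 1.31²·3405113/25500 = 229.157

t(2,7)=1.617 V=229.157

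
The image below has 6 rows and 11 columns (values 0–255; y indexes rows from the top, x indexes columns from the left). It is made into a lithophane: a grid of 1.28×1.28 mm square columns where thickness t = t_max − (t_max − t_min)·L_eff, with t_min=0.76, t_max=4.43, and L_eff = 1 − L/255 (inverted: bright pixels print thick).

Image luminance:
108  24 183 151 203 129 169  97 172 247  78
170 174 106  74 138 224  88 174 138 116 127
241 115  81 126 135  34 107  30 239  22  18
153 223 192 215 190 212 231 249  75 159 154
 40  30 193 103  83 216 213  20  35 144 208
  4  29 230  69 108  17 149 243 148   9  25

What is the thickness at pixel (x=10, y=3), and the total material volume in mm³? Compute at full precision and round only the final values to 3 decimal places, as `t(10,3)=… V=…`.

t(10,3)=2.976 V=285.136

span = t_max - t_min = 4.43 - 0.76 = 3.670
L(10,3) = 154, L_eff = 1 - 154/255 = 0.396078 (inverted)
t(10,3) = 4.43 - 3.670·0.396078 = 2.976
Σt over all 6·11 pixels = 1479283/8500 ≈ 174.0332941
V = pitch²·Σt = 1.28²·1479283/8500 = 285.136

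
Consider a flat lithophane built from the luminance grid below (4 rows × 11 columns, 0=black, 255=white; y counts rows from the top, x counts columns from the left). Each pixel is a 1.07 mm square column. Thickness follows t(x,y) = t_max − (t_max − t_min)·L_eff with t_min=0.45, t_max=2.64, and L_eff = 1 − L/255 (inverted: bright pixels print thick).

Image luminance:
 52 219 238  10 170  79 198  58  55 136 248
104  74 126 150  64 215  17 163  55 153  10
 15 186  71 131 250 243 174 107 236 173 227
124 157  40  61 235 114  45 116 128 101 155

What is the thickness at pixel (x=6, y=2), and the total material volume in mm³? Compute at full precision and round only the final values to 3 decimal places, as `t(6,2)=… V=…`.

t(6,2)=1.944 V=78.548

span = t_max - t_min = 2.64 - 0.45 = 2.190
L(6,2) = 174, L_eff = 1 - 174/255 = 0.317647 (inverted)
t(6,2) = 2.64 - 2.190·0.317647 = 1.944
Σt over all 4·11 pixels = 583159/8500 ≈ 68.6069412
V = pitch²·Σt = 1.07²·583159/8500 = 78.548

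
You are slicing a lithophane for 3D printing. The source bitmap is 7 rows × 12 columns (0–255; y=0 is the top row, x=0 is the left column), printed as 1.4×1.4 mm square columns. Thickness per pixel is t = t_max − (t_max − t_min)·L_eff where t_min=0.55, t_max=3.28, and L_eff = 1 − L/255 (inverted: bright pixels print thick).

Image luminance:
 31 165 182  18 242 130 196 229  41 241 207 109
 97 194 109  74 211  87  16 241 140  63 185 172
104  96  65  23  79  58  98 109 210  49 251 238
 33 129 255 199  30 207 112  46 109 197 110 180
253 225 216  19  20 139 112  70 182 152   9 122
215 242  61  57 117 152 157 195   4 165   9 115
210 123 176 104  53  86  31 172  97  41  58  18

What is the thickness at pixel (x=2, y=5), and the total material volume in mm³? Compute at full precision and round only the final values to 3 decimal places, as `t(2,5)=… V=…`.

t(2,5)=1.203 V=311.802

span = t_max - t_min = 3.28 - 0.55 = 2.730
L(2,5) = 61, L_eff = 1 - 61/255 = 0.760784 (inverted)
t(2,5) = 3.28 - 2.730·0.760784 = 1.203
Σt over all 7·12 pixels = 338051/2125 ≈ 159.0828235
V = pitch²·Σt = 1.4²·338051/2125 = 311.802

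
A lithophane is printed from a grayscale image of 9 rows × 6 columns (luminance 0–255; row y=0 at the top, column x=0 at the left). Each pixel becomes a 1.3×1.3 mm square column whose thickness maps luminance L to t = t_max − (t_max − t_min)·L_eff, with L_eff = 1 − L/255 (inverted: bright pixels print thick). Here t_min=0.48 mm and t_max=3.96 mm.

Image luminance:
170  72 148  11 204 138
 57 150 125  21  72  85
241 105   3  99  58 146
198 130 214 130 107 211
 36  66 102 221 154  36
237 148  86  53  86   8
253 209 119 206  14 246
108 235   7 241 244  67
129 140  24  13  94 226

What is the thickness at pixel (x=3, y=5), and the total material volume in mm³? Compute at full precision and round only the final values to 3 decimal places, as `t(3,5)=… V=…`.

span = t_max - t_min = 3.96 - 0.48 = 3.480
L(3,5) = 53, L_eff = 1 - 53/255 = 0.792157 (inverted)
t(3,5) = 3.96 - 3.480·0.792157 = 1.203
Σt over all 9·6 pixels = 249467/2125 ≈ 117.3962353
V = pitch²·Σt = 1.3²·249467/2125 = 198.400

t(3,5)=1.203 V=198.400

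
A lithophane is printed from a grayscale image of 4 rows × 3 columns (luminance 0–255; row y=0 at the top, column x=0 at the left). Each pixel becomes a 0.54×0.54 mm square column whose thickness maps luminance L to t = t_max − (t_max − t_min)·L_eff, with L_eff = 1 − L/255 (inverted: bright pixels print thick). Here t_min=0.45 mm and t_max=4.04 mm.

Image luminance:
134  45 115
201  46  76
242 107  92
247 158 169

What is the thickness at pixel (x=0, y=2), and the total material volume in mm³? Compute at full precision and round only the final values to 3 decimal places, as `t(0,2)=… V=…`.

t(0,2)=3.857 V=8.274

span = t_max - t_min = 4.04 - 0.45 = 3.590
L(0,2) = 242, L_eff = 1 - 242/255 = 0.050980 (inverted)
t(0,2) = 4.04 - 3.590·0.050980 = 3.857
Σt over all 4·3 pixels = 28.376
V = pitch²·Σt = 0.54²·28.376 = 8.274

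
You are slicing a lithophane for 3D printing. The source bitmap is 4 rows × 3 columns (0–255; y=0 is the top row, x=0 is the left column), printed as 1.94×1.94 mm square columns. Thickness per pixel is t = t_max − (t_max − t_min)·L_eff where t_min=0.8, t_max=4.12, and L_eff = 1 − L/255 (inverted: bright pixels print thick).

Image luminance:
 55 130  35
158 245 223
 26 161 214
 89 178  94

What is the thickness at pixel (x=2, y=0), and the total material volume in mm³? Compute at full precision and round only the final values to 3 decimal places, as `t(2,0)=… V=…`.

t(2,0)=1.256 V=114.924

span = t_max - t_min = 4.12 - 0.8 = 3.320
L(2,0) = 35, L_eff = 1 - 35/255 = 0.862745 (inverted)
t(2,0) = 4.12 - 3.320·0.862745 = 1.256
Σt over all 4·3 pixels = 64888/2125 ≈ 30.5355294
V = pitch²·Σt = 1.94²·64888/2125 = 114.924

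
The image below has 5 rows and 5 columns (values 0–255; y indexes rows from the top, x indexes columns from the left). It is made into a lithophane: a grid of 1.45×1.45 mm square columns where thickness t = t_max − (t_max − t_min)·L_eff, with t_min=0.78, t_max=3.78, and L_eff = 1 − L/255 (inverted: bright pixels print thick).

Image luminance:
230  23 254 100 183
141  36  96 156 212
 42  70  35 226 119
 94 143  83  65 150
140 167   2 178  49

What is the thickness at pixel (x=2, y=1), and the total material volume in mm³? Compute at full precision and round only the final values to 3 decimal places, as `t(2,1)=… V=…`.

span = t_max - t_min = 3.78 - 0.78 = 3.000
L(2,1) = 96, L_eff = 1 - 96/255 = 0.623529 (inverted)
t(2,1) = 3.78 - 3.000·0.623529 = 1.909
Σt over all 5·5 pixels = 9303/170 ≈ 54.7235294
V = pitch²·Σt = 1.45²·9303/170 = 115.056

t(2,1)=1.909 V=115.056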